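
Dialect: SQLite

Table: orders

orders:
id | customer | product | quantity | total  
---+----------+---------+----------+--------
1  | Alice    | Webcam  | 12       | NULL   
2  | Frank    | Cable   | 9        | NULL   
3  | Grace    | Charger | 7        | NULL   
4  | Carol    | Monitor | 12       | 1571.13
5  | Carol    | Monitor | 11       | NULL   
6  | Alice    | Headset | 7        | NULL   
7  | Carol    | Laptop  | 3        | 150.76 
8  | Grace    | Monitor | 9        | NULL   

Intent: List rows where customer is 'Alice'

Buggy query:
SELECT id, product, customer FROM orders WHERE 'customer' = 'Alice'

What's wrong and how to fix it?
Bug: Single quotes denote string literals in SQL; the column name is being compared as a constant string

Fix: Remove the quotes around the column name (or use double quotes for an identifier)

Corrected query:
SELECT id, product, customer FROM orders WHERE customer = 'Alice'

Result:
id | product | customer
---+---------+---------
1  | Webcam  | Alice   
6  | Headset | Alice   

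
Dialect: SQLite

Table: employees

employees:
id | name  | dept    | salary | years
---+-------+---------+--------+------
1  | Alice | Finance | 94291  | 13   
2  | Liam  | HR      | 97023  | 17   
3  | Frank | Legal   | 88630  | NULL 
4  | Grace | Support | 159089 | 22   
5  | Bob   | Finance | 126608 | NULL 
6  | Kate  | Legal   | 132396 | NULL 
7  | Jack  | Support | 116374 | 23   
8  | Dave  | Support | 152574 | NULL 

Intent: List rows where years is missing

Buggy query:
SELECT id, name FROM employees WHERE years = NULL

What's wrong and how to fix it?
Bug: Comparing to NULL with '=' never matches; NULL = NULL is unknown, not true

Fix: Use IS NULL to test for NULL

Corrected query:
SELECT id, name FROM employees WHERE years IS NULL

Result:
id | name 
---+------
3  | Frank
5  | Bob  
6  | Kate 
8  | Dave 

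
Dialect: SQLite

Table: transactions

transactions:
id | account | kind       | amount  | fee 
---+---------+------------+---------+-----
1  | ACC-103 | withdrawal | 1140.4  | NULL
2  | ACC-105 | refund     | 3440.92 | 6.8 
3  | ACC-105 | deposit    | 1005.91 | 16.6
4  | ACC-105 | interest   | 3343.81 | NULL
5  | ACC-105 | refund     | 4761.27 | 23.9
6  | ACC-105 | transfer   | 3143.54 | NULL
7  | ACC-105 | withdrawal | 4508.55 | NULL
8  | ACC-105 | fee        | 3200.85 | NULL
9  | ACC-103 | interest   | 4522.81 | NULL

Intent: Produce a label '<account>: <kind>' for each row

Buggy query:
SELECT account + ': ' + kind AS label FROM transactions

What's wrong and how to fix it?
Bug: '+' is numeric addition; on text columns SQLite converts them to 0 instead of concatenating

Fix: Replace + with || to concatenate text

Corrected query:
SELECT account || ': ' || kind AS label FROM transactions

Result:
label              
-------------------
ACC-103: withdrawal
ACC-105: refund    
ACC-105: deposit   
ACC-105: interest  
ACC-105: refund    
ACC-105: transfer  
ACC-105: withdrawal
ACC-105: fee       
ACC-103: interest  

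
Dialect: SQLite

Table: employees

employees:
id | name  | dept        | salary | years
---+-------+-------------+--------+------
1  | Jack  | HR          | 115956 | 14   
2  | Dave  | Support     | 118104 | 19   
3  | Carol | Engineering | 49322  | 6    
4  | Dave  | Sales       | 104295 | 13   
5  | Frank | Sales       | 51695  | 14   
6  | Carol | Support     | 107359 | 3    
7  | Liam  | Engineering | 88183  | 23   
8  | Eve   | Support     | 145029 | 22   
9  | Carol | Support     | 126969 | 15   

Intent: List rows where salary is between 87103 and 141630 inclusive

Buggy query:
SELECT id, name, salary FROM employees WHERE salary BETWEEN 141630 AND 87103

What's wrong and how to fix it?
Bug: BETWEEN expects the lower bound first; with 141630 AND 87103 the range is empty

Fix: Swap the bounds so the smaller value comes first

Corrected query:
SELECT id, name, salary FROM employees WHERE salary BETWEEN 87103 AND 141630

Result:
id | name  | salary
---+-------+-------
1  | Jack  | 115956
2  | Dave  | 118104
4  | Dave  | 104295
6  | Carol | 107359
7  | Liam  | 88183 
9  | Carol | 126969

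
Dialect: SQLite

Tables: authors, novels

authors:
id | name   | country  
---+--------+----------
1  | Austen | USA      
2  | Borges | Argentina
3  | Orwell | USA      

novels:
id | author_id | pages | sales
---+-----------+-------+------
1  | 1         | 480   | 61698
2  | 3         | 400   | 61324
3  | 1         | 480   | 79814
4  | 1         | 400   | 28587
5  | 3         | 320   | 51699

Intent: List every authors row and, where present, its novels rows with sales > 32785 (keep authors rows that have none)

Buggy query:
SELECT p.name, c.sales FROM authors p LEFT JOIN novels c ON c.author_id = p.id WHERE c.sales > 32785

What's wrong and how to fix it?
Bug: A WHERE condition on the right-hand table after LEFT JOIN drops unmatched parents

Fix: Put 'c.sales > 32785' in the JOIN's ON clause instead of WHERE

Corrected query:
SELECT p.name, c.sales FROM authors p LEFT JOIN novels c ON c.author_id = p.id AND c.sales > 32785

Result:
name   | sales
-------+------
Austen | 61698
Austen | 79814
Borges | NULL 
Orwell | 51699
Orwell | 61324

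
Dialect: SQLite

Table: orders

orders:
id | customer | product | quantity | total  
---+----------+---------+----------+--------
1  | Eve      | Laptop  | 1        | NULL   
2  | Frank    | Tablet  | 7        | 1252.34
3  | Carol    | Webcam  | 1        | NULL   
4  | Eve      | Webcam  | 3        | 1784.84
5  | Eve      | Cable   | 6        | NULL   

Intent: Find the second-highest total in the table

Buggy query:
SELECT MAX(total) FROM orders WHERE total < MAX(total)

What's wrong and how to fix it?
Bug: The inner MAX is an aggregate inside WHERE, which is not allowed

Fix: Compute the overall MAX in a subquery, then take MAX of rows below it

Corrected query:
SELECT MAX(total) FROM orders WHERE total < (SELECT MAX(total) FROM orders)

Result:
MAX(total)
----------
1252.34   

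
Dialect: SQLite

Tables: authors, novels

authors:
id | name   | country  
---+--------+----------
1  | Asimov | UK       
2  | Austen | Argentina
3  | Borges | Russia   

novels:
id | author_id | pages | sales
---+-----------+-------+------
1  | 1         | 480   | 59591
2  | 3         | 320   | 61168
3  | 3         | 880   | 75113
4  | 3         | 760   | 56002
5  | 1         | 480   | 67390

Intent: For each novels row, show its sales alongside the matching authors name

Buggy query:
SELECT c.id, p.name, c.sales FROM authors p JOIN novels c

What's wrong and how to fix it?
Bug: JOIN with no ON clause produces a cartesian product; every novels row pairs with every authors row

Fix: Add ON c.author_id = p.id to the JOIN

Corrected query:
SELECT c.id, p.name, c.sales FROM authors p JOIN novels c ON c.author_id = p.id

Result:
id | name   | sales
---+--------+------
1  | Asimov | 59591
2  | Borges | 61168
3  | Borges | 75113
4  | Borges | 56002
5  | Asimov | 67390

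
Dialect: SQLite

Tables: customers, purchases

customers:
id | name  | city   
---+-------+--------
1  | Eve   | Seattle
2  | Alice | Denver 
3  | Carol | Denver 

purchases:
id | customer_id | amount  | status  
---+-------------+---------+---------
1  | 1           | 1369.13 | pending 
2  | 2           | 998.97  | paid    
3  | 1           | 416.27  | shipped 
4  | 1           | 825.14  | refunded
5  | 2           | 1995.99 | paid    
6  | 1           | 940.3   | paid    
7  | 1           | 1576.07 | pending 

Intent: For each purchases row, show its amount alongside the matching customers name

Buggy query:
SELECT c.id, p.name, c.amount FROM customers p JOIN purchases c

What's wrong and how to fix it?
Bug: Missing join condition: each purchases row is matched to all customers rows instead of just its own

Fix: Add ON c.customer_id = p.id to the JOIN

Corrected query:
SELECT c.id, p.name, c.amount FROM customers p JOIN purchases c ON c.customer_id = p.id

Result:
id | name  | amount 
---+-------+--------
1  | Eve   | 1369.13
2  | Alice | 998.97 
3  | Eve   | 416.27 
4  | Eve   | 825.14 
5  | Alice | 1995.99
6  | Eve   | 940.3  
7  | Eve   | 1576.07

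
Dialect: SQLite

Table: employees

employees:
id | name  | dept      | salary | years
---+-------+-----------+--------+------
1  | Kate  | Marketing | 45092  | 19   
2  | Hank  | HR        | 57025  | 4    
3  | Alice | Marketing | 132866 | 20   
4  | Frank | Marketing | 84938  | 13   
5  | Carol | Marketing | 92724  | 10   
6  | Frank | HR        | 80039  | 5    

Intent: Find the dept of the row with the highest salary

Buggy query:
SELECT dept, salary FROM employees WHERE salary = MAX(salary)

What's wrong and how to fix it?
Bug: MAX(salary) is an aggregate and cannot be used directly in WHERE

Fix: Use a subquery: WHERE salary = (SELECT MAX(salary) FROM employees)

Corrected query:
SELECT dept, salary FROM employees WHERE salary = (SELECT MAX(salary) FROM employees)

Result:
dept      | salary
----------+-------
Marketing | 132866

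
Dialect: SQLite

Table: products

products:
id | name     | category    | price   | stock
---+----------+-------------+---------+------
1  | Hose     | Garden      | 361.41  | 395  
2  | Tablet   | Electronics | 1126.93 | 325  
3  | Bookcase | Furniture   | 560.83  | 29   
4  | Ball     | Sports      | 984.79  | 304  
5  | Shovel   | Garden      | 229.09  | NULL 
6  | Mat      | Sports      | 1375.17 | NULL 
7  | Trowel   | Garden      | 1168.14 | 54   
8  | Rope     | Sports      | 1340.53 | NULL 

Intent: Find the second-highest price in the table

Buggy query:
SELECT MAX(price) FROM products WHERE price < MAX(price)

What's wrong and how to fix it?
Bug: The inner MAX is an aggregate inside WHERE, which is not allowed

Fix: Compute the overall MAX in a subquery, then take MAX of rows below it

Corrected query:
SELECT MAX(price) FROM products WHERE price < (SELECT MAX(price) FROM products)

Result:
MAX(price)
----------
1340.53   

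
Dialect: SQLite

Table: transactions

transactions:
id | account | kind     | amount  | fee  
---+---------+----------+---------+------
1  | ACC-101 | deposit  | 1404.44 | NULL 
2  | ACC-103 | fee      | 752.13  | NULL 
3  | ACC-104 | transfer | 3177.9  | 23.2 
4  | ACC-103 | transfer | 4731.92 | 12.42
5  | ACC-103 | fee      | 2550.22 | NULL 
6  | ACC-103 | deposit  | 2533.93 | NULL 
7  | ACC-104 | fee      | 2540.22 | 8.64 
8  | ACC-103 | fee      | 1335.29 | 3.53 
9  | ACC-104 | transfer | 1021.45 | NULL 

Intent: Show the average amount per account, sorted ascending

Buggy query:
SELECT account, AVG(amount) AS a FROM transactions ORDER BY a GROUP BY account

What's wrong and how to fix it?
Bug: ORDER BY appears before GROUP BY; SQL clause order requires GROUP BY first

Fix: Move ORDER BY to the end, after GROUP BY

Corrected query:
SELECT account, AVG(amount) AS a FROM transactions GROUP BY account ORDER BY a

Result:
account | a          
--------+------------
ACC-101 | 1404.44    
ACC-104 | 2246.523333
ACC-103 | 2380.698   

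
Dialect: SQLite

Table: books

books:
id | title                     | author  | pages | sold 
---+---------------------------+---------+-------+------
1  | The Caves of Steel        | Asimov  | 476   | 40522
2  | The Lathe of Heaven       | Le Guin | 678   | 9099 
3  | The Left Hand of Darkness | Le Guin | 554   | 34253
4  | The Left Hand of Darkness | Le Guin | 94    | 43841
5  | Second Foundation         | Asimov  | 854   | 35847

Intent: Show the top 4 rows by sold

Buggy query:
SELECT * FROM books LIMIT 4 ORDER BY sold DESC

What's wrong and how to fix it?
Bug: LIMIT must come after ORDER BY

Fix: Sort with ORDER BY, then apply LIMIT

Corrected query:
SELECT * FROM books ORDER BY sold DESC LIMIT 4

Result:
id | title                     | author  | pages | sold 
---+---------------------------+---------+-------+------
4  | The Left Hand of Darkness | Le Guin | 94    | 43841
1  | The Caves of Steel        | Asimov  | 476   | 40522
5  | Second Foundation         | Asimov  | 854   | 35847
3  | The Left Hand of Darkness | Le Guin | 554   | 34253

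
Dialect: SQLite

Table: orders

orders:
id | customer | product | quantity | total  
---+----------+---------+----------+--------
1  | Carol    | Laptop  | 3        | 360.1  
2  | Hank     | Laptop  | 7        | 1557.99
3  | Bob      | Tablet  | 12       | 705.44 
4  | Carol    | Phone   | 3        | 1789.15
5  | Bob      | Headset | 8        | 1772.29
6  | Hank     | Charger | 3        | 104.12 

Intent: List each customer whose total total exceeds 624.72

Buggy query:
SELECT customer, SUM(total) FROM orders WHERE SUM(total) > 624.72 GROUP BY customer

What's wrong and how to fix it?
Bug: WHERE runs before GROUP BY, so aggregates aren't available there

Fix: Use HAVING (which filters groups after aggregation) instead of WHERE

Corrected query:
SELECT customer, SUM(total) FROM orders GROUP BY customer HAVING SUM(total) > 624.72

Result:
customer | SUM(total)
---------+-----------
Bob      | 2477.73   
Carol    | 2149.25   
Hank     | 1662.11   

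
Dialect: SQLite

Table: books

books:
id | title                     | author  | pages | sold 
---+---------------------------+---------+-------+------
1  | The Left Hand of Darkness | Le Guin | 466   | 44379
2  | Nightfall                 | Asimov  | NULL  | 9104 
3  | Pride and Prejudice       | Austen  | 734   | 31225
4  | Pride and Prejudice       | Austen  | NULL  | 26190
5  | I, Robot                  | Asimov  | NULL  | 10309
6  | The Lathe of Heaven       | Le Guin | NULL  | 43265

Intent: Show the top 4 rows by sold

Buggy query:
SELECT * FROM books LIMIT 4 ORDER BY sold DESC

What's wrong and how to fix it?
Bug: ORDER BY cannot follow LIMIT; LIMIT is the final clause

Fix: Swap the clauses: ORDER BY first, then LIMIT

Corrected query:
SELECT * FROM books ORDER BY sold DESC LIMIT 4

Result:
id | title                     | author  | pages | sold 
---+---------------------------+---------+-------+------
1  | The Left Hand of Darkness | Le Guin | 466   | 44379
6  | The Lathe of Heaven       | Le Guin | NULL  | 43265
3  | Pride and Prejudice       | Austen  | 734   | 31225
4  | Pride and Prejudice       | Austen  | NULL  | 26190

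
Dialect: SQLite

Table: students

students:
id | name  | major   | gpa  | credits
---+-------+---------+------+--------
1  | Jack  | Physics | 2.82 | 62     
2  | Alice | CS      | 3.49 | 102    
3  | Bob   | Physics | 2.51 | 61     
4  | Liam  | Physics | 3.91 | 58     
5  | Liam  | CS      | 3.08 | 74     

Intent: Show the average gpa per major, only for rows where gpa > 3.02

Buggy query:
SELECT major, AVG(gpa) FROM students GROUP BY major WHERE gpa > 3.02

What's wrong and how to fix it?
Bug: WHERE cannot follow GROUP BY

Fix: Move the WHERE clause before GROUP BY

Corrected query:
SELECT major, AVG(gpa) FROM students WHERE gpa > 3.02 GROUP BY major

Result:
major   | AVG(gpa)
--------+---------
CS      | 3.285   
Physics | 3.91    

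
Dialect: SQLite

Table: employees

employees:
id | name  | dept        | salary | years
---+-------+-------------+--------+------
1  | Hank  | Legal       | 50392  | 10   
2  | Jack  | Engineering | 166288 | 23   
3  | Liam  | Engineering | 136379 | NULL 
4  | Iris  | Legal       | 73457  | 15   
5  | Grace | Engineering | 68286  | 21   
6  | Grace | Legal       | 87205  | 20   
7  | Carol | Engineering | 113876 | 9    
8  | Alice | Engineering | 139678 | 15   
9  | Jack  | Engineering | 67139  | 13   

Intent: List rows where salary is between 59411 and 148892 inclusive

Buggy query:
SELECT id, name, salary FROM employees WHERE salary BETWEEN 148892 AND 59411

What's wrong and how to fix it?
Bug: BETWEEN expects the lower bound first; with 148892 AND 59411 the range is empty

Fix: Write BETWEEN 59411 AND 148892

Corrected query:
SELECT id, name, salary FROM employees WHERE salary BETWEEN 59411 AND 148892

Result:
id | name  | salary
---+-------+-------
3  | Liam  | 136379
4  | Iris  | 73457 
5  | Grace | 68286 
6  | Grace | 87205 
7  | Carol | 113876
8  | Alice | 139678
9  | Jack  | 67139 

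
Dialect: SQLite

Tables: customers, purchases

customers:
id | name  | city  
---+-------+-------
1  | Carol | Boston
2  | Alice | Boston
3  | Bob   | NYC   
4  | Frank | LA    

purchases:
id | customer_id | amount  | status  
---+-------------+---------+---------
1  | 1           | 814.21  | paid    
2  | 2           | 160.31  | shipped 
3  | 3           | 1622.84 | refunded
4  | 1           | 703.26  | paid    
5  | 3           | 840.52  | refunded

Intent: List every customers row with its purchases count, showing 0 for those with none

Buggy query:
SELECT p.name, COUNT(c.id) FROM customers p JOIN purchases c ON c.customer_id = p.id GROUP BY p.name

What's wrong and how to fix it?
Bug: INNER JOIN drops customers rows that have no matching purchases rows

Fix: Use LEFT JOIN so parents without children still appear (COUNT(c.id) gives 0)

Corrected query:
SELECT p.name, COUNT(c.id) FROM customers p LEFT JOIN purchases c ON c.customer_id = p.id GROUP BY p.name

Result:
name  | COUNT(c.id)
------+------------
Alice | 1          
Bob   | 2          
Carol | 2          
Frank | 0          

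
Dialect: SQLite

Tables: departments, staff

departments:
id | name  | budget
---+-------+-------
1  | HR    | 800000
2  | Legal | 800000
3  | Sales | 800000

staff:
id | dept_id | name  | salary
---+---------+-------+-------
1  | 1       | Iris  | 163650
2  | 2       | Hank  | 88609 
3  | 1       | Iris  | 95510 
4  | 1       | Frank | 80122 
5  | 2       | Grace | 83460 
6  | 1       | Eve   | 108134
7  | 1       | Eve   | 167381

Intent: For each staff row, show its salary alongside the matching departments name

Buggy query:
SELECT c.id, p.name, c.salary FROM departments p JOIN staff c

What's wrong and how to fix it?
Bug: Missing join condition: each staff row is matched to all departments rows instead of just its own

Fix: Add ON c.dept_id = p.id to the JOIN

Corrected query:
SELECT c.id, p.name, c.salary FROM departments p JOIN staff c ON c.dept_id = p.id

Result:
id | name  | salary
---+-------+-------
1  | HR    | 163650
2  | Legal | 88609 
3  | HR    | 95510 
4  | HR    | 80122 
5  | Legal | 83460 
6  | HR    | 108134
7  | HR    | 167381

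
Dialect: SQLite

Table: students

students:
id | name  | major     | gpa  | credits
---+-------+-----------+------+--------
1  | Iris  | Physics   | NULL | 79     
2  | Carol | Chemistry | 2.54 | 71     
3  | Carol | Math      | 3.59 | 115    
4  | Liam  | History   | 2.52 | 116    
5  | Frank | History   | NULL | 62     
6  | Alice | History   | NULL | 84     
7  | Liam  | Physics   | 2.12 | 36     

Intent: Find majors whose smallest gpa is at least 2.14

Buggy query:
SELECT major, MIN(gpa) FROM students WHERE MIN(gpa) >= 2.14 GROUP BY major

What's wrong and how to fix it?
Bug: Aggregates like MIN are computed per group after WHERE runs

Fix: Replace WHERE with HAVING after the GROUP BY

Corrected query:
SELECT major, MIN(gpa) FROM students GROUP BY major HAVING MIN(gpa) >= 2.14

Result:
major     | MIN(gpa)
----------+---------
Chemistry | 2.54    
History   | 2.52    
Math      | 3.59    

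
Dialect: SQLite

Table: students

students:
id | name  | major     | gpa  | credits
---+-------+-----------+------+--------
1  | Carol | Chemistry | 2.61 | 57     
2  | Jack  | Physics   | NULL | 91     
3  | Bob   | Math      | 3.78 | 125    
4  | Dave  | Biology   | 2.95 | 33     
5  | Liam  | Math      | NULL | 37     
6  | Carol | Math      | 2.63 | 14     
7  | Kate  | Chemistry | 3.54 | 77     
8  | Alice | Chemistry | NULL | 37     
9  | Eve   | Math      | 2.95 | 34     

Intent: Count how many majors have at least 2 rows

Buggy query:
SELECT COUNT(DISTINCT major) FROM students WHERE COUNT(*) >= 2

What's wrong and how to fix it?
Bug: WHERE filters individual rows, not groups, so a group-level COUNT is invalid there

Fix: Group first with HAVING COUNT(*) >= 2, then COUNT the resulting groups

Corrected query:
SELECT COUNT(*) FROM (SELECT major FROM students GROUP BY major HAVING COUNT(*) >= 2)

Result:
COUNT(*)
--------
2       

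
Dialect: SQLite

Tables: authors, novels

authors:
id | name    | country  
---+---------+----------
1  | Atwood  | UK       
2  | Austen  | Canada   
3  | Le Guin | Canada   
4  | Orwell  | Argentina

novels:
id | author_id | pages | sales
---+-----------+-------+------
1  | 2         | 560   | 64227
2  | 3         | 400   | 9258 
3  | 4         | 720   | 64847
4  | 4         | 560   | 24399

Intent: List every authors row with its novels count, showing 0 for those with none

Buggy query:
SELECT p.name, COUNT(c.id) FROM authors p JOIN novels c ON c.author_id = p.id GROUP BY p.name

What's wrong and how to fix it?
Bug: An inner join excludes parents with zero children

Fix: Use LEFT JOIN so parents without children still appear (COUNT(c.id) gives 0)

Corrected query:
SELECT p.name, COUNT(c.id) FROM authors p LEFT JOIN novels c ON c.author_id = p.id GROUP BY p.name

Result:
name    | COUNT(c.id)
--------+------------
Atwood  | 0          
Austen  | 1          
Le Guin | 1          
Orwell  | 2          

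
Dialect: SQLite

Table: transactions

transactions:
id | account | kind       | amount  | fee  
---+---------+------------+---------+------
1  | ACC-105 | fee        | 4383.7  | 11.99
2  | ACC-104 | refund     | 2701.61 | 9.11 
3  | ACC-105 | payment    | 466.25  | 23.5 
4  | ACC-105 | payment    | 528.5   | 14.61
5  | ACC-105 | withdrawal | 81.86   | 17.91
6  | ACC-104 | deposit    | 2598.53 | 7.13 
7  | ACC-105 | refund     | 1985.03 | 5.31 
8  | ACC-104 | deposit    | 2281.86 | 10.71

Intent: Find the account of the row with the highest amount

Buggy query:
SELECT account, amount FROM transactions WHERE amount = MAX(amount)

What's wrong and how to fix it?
Bug: WHERE is evaluated per row; an aggregate over the whole table isn't defined there

Fix: Use a subquery: WHERE amount = (SELECT MAX(amount) FROM transactions)

Corrected query:
SELECT account, amount FROM transactions WHERE amount = (SELECT MAX(amount) FROM transactions)

Result:
account | amount
--------+-------
ACC-105 | 4383.7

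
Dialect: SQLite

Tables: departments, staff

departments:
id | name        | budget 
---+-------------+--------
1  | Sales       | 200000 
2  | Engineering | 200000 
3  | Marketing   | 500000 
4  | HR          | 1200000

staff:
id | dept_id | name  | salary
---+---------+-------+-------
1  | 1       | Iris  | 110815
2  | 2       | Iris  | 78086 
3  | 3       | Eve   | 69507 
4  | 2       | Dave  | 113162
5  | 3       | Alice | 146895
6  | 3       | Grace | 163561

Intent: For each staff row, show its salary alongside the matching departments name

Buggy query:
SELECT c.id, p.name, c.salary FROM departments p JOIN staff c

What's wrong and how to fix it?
Bug: Missing join condition: each staff row is matched to all departments rows instead of just its own

Fix: Add ON c.dept_id = p.id to the JOIN

Corrected query:
SELECT c.id, p.name, c.salary FROM departments p JOIN staff c ON c.dept_id = p.id

Result:
id | name        | salary
---+-------------+-------
1  | Sales       | 110815
2  | Engineering | 78086 
3  | Marketing   | 69507 
4  | Engineering | 113162
5  | Marketing   | 146895
6  | Marketing   | 163561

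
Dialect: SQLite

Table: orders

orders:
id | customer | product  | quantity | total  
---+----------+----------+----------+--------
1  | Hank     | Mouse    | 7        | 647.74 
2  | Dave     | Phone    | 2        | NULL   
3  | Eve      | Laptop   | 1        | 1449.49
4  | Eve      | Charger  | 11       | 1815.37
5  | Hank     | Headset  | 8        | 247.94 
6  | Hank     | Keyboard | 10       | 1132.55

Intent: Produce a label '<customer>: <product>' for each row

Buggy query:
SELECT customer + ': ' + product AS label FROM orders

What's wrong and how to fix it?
Bug: '+' is numeric addition; on text columns SQLite converts them to 0 instead of concatenating

Fix: Use the || operator for string concatenation

Corrected query:
SELECT customer || ': ' || product AS label FROM orders

Result:
label         
--------------
Hank: Mouse   
Dave: Phone   
Eve: Laptop   
Eve: Charger  
Hank: Headset 
Hank: Keyboard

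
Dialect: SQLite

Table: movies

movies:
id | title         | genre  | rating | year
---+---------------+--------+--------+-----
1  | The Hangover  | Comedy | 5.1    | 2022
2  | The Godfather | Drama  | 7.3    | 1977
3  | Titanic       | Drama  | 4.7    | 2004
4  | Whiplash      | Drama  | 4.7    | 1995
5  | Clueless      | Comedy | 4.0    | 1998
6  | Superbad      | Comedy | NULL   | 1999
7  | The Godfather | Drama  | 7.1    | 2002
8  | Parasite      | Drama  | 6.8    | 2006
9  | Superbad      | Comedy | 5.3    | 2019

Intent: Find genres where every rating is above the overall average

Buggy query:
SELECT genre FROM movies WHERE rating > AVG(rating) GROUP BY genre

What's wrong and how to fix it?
Bug: WHERE evaluates per row before aggregation, so AVG() is unavailable

Fix: Compute the overall average in a scalar subquery and compare each group's MIN against it in HAVING

Corrected query:
SELECT genre FROM movies GROUP BY genre HAVING MIN(rating) > (SELECT AVG(rating) FROM movies)

Result:
(no rows)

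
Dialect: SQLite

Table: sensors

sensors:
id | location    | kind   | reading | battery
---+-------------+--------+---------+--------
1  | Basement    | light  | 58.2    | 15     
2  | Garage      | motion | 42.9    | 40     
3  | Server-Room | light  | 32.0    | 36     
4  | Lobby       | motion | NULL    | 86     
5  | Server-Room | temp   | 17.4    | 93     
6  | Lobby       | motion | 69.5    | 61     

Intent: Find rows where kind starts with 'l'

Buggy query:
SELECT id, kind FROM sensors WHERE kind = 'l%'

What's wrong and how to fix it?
Bug: '=' compares the literal string including the % character; pattern matching needs LIKE

Fix: Use LIKE for wildcard pattern matching

Corrected query:
SELECT id, kind FROM sensors WHERE kind LIKE 'l%'

Result:
id | kind 
---+------
1  | light
3  | light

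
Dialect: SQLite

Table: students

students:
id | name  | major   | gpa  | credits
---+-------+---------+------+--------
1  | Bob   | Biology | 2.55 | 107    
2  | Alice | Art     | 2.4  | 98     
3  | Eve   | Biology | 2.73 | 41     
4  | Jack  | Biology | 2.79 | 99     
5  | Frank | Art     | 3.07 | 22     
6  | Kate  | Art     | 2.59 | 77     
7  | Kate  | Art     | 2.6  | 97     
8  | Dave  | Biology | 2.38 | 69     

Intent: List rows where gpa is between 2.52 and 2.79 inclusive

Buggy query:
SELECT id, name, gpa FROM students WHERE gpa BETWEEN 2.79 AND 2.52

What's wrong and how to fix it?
Bug: The bounds are reversed; BETWEEN a AND b requires a <= b to match anything

Fix: Swap the bounds so the smaller value comes first

Corrected query:
SELECT id, name, gpa FROM students WHERE gpa BETWEEN 2.52 AND 2.79

Result:
id | name | gpa 
---+------+-----
1  | Bob  | 2.55
3  | Eve  | 2.73
4  | Jack | 2.79
6  | Kate | 2.59
7  | Kate | 2.6 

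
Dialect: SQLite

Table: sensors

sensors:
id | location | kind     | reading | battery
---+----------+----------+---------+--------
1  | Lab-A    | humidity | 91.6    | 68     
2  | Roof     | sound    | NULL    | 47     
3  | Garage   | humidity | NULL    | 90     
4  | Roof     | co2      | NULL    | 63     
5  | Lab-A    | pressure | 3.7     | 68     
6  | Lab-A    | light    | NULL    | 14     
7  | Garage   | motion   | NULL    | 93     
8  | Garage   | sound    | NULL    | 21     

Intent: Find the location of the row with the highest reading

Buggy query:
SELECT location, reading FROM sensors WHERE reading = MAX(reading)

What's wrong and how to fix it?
Bug: WHERE is evaluated per row; an aggregate over the whole table isn't defined there

Fix: Wrap MAX in a scalar subquery so WHERE compares against a single value

Corrected query:
SELECT location, reading FROM sensors WHERE reading = (SELECT MAX(reading) FROM sensors)

Result:
location | reading
---------+--------
Lab-A    | 91.6   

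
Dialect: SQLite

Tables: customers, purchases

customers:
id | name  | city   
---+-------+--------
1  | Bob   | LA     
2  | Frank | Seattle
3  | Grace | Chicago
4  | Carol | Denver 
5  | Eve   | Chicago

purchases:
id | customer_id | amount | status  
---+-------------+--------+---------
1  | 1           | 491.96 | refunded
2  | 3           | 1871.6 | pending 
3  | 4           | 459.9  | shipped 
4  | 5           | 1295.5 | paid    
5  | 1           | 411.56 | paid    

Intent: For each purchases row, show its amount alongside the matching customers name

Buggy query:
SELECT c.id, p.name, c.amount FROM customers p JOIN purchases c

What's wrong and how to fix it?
Bug: Missing join condition: each purchases row is matched to all customers rows instead of just its own

Fix: Add ON c.customer_id = p.id to the JOIN

Corrected query:
SELECT c.id, p.name, c.amount FROM customers p JOIN purchases c ON c.customer_id = p.id

Result:
id | name  | amount
---+-------+-------
1  | Bob   | 491.96
2  | Grace | 1871.6
3  | Carol | 459.9 
4  | Eve   | 1295.5
5  | Bob   | 411.56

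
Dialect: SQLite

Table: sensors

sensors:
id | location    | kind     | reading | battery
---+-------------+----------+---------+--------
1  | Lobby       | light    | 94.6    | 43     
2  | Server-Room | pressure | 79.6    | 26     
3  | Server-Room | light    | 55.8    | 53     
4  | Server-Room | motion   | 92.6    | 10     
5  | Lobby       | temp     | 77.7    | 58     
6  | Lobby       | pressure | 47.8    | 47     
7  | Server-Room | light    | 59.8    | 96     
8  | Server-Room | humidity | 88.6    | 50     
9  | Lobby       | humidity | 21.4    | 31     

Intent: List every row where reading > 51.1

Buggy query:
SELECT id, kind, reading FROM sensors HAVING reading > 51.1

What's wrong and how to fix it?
Bug: This is a non-aggregate query (no GROUP BY, no aggregates), so in SQLite the HAVING clause is invalid here; a row-level condition belongs in WHERE

Fix: Use WHERE for row-level filtering

Corrected query:
SELECT id, kind, reading FROM sensors WHERE reading > 51.1

Result:
id | kind     | reading
---+----------+--------
1  | light    | 94.6   
2  | pressure | 79.6   
3  | light    | 55.8   
4  | motion   | 92.6   
5  | temp     | 77.7   
7  | light    | 59.8   
8  | humidity | 88.6   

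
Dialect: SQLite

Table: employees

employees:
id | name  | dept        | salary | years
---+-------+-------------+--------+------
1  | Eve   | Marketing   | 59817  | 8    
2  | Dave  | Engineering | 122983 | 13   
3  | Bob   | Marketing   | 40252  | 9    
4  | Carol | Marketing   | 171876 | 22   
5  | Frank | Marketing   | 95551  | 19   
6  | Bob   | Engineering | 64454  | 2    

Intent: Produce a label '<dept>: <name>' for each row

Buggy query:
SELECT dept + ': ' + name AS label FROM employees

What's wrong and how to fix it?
Bug: SQLite uses || for string concatenation; + coerces text to numbers (yielding 0)

Fix: Replace + with || to concatenate text

Corrected query:
SELECT dept || ': ' || name AS label FROM employees

Result:
label            
-----------------
Marketing: Eve   
Engineering: Dave
Marketing: Bob   
Marketing: Carol 
Marketing: Frank 
Engineering: Bob 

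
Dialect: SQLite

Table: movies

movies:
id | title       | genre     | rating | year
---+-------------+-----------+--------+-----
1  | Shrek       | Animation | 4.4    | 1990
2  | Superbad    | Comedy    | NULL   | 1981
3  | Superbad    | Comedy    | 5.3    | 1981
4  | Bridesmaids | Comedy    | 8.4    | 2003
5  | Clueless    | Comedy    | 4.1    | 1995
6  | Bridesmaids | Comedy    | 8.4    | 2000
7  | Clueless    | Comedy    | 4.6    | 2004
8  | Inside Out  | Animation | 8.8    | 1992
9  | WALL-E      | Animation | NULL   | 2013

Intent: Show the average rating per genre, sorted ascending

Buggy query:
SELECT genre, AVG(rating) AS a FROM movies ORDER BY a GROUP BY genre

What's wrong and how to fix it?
Bug: GROUP BY must precede ORDER BY

Fix: Move ORDER BY to the end, after GROUP BY

Corrected query:
SELECT genre, AVG(rating) AS a FROM movies GROUP BY genre ORDER BY a

Result:
genre     | a   
----------+-----
Comedy    | 6.16
Animation | 6.6 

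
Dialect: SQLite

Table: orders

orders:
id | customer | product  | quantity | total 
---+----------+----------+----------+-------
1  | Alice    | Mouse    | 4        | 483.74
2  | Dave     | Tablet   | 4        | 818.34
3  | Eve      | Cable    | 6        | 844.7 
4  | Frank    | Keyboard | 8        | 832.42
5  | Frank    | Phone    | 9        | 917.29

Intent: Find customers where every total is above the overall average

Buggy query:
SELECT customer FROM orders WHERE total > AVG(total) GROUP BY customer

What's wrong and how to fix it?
Bug: AVG() is an aggregate; it can't sit directly in WHERE

Fix: Use a subquery for AVG and a HAVING MIN(...) filter so the condition holds for every row in the group

Corrected query:
SELECT customer FROM orders GROUP BY customer HAVING MIN(total) > (SELECT AVG(total) FROM orders)

Result:
customer
--------
Dave    
Eve     
Frank   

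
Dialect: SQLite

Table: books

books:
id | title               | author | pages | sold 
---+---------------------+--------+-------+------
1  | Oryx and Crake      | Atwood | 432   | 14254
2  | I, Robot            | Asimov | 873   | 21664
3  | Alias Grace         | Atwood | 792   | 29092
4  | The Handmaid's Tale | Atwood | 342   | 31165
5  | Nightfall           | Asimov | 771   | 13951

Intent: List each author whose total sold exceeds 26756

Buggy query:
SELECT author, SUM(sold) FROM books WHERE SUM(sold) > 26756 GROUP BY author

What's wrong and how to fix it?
Bug: Aggregate functions cannot appear in a WHERE clause

Fix: Use HAVING (which filters groups after aggregation) instead of WHERE

Corrected query:
SELECT author, SUM(sold) FROM books GROUP BY author HAVING SUM(sold) > 26756

Result:
author | SUM(sold)
-------+----------
Asimov | 35615    
Atwood | 74511    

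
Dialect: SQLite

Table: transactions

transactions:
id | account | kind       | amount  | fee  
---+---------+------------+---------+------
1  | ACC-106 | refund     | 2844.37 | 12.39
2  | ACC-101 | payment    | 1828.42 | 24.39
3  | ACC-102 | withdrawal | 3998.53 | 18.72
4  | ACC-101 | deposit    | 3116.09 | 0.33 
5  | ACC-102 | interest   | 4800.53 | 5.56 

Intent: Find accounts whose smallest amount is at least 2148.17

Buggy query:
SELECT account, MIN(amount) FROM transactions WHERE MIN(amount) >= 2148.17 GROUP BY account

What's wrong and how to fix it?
Bug: MIN() in WHERE is a misuse of aggregate

Fix: Replace WHERE with HAVING after the GROUP BY

Corrected query:
SELECT account, MIN(amount) FROM transactions GROUP BY account HAVING MIN(amount) >= 2148.17

Result:
account | MIN(amount)
--------+------------
ACC-102 | 3998.53    
ACC-106 | 2844.37    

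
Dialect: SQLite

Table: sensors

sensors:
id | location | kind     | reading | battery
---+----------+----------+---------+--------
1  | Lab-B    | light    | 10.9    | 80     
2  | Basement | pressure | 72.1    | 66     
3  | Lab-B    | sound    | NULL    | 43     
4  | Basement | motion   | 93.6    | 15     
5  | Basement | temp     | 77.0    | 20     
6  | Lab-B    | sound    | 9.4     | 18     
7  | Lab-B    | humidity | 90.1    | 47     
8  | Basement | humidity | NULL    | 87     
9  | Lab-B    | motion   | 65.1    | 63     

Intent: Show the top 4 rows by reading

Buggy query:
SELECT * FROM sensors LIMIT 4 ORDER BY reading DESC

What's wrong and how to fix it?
Bug: ORDER BY cannot follow LIMIT; LIMIT is the final clause

Fix: Swap the clauses: ORDER BY first, then LIMIT

Corrected query:
SELECT * FROM sensors ORDER BY reading DESC LIMIT 4

Result:
id | location | kind     | reading | battery
---+----------+----------+---------+--------
4  | Basement | motion   | 93.6    | 15     
7  | Lab-B    | humidity | 90.1    | 47     
5  | Basement | temp     | 77      | 20     
2  | Basement | pressure | 72.1    | 66     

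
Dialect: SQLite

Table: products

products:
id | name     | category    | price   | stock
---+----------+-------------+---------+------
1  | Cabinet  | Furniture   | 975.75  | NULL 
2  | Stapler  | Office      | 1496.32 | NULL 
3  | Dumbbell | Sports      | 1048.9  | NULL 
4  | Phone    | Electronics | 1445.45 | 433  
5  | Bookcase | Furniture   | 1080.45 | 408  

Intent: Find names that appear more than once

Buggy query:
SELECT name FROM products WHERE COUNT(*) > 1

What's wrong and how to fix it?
Bug: COUNT(*) is an aggregate and cannot be used in WHERE

Fix: GROUP BY name, then filter groups with HAVING COUNT(*) > 1

Corrected query:
SELECT name FROM products GROUP BY name HAVING COUNT(*) > 1

Result:
(no rows)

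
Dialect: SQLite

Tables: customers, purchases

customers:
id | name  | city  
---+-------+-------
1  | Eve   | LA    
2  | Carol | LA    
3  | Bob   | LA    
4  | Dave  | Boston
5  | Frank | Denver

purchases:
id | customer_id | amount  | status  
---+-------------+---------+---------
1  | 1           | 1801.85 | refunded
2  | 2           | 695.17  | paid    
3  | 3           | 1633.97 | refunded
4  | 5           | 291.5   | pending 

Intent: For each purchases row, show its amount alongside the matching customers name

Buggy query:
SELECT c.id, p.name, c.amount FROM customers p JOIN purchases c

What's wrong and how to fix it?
Bug: Missing join condition: each purchases row is matched to all customers rows instead of just its own

Fix: Specify the join condition linking the foreign key to the parent id

Corrected query:
SELECT c.id, p.name, c.amount FROM customers p JOIN purchases c ON c.customer_id = p.id

Result:
id | name  | amount 
---+-------+--------
1  | Eve   | 1801.85
2  | Carol | 695.17 
3  | Bob   | 1633.97
4  | Frank | 291.5  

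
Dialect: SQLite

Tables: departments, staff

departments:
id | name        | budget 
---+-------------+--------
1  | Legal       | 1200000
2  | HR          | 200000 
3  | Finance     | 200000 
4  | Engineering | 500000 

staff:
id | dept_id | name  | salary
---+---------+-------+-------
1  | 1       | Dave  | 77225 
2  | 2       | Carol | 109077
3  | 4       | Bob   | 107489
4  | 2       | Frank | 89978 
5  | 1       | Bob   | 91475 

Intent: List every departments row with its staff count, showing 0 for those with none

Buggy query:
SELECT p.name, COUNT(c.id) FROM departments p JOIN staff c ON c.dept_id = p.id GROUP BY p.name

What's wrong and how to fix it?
Bug: An inner join excludes parents with zero children

Fix: Use LEFT JOIN so parents without children still appear (COUNT(c.id) gives 0)

Corrected query:
SELECT p.name, COUNT(c.id) FROM departments p LEFT JOIN staff c ON c.dept_id = p.id GROUP BY p.name

Result:
name        | COUNT(c.id)
------------+------------
Engineering | 1          
Finance     | 0          
HR          | 2          
Legal       | 2          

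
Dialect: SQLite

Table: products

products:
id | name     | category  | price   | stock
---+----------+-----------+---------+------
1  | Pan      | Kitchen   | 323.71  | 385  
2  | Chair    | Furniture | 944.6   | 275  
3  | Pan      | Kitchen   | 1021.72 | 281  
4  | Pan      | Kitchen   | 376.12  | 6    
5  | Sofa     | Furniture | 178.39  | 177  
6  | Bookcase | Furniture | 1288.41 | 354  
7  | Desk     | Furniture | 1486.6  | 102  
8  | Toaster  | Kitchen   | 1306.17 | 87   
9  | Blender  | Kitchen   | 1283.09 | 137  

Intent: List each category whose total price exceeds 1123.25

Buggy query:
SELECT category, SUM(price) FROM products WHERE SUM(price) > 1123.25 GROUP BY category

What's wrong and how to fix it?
Bug: SUM(price) is an aggregate, but WHERE filters rows before aggregation

Fix: Move the aggregate condition to a HAVING clause

Corrected query:
SELECT category, SUM(price) FROM products GROUP BY category HAVING SUM(price) > 1123.25

Result:
category  | SUM(price)
----------+-----------
Furniture | 3898      
Kitchen   | 4310.81   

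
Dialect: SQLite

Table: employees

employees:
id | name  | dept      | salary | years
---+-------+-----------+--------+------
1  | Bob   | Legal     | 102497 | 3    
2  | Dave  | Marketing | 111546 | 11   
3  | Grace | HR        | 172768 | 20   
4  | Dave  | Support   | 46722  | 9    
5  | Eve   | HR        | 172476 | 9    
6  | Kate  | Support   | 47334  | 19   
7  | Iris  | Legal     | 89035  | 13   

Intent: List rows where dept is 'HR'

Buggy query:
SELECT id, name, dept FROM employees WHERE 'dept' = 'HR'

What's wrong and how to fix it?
Bug: Single quotes denote string literals in SQL; the column name is being compared as a constant string

Fix: Remove the quotes around the column name (or use double quotes for an identifier)

Corrected query:
SELECT id, name, dept FROM employees WHERE dept = 'HR'

Result:
id | name  | dept
---+-------+-----
3  | Grace | HR  
5  | Eve   | HR  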